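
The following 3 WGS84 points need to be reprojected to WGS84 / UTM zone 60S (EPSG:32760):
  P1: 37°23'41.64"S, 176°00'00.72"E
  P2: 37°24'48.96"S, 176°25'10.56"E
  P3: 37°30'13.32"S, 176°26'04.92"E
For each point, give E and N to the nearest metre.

P1: E 411503 m, N 5860850 m; P2: E 448639 m, N 5859086 m; P3: E 450035 m, N 5849098 m

UTM zone 60S: λ₀ = 177°, k₀ = 0.9996.
P1 (-37.3949°, 176.0002°) → (411502.701, 5860849.680) m.
P2 (-37.4136°, 176.4196°) → (448639.117, 5859085.977) m.
P3 (-37.5037°, 176.4347°) → (450035.345, 5849098.105) m.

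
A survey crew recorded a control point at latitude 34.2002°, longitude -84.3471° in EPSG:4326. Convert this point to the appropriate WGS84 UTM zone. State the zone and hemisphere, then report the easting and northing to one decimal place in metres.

Zone 16N: E 744445.7 m, N 3787536.4 m

Longitude -84.3471° lies in the 6° band [-90°, -84°), giving zone 16; latitude is north of the equator, so 16N.
Zone 16 central meridian λ₀ = 6×16 − 183 = -87°; Δλ = +2.6529°.
Transverse Mercator on WGS84 with k₀ = 0.9996 gives E = 744445.740 m, N = 3787536.405 m.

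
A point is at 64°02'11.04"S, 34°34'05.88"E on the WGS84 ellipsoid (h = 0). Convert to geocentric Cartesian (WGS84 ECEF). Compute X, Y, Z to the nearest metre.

X 2305607 m, Y 1588650 m, Z -5711493 m

WGS84: a = 6378137 m, e² = 0.006694380; N(φ) = a/√(1−e²sin²φ) = 6395464.282 m.
X = (N+h)·cosφ·cosλ = 2305607.313 m; Y = (N+h)·cosφ·sinλ = 1588649.977 m; Z = (N(1−e²)+h)·sinφ = -5711492.593 m.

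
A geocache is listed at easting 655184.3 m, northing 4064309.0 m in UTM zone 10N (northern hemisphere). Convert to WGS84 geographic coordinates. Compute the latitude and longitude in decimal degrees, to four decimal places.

Zone 10N: λ₀ = -123°, k₀ = 0.9996, false easting 500000 m.
Meridian distance M = (N − FN)/k₀ = 4065935.4 m.
Inverse transverse Mercator on WGS84 gives φ = 36.71179975°, λ = -121.26249973°.

lat 36.7118°, lon -121.2625°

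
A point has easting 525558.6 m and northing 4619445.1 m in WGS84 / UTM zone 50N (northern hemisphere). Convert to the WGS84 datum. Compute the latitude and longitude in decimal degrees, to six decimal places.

Zone 50N: λ₀ = 117°, k₀ = 0.9996, false easting 500000 m.
Meridian distance M = (N − FN)/k₀ = 4621293.6 m.
Inverse transverse Mercator on WGS84 gives φ = 41.72640022°, λ = 117.30730005°.

lat 41.726400°, lon 117.307300°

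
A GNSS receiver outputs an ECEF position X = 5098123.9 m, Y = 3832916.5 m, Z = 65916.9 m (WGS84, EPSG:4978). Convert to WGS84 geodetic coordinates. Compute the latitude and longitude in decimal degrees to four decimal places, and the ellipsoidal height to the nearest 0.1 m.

λ = atan2(Y, X) = 36.93690052°; p = √(X²+Y²) = 6378253.4 m.
Bowring's method on WGS84 (a = 6378137 m, b = 6356752.314 m) gives φ = 0.59609965°, h = 459.281 m.

lat 0.5961°, lon 36.9369°, h 459.3 m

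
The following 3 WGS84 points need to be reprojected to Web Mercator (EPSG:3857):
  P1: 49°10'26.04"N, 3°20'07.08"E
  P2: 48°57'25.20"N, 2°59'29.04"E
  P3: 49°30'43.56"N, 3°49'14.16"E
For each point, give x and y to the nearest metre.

P1: x 371284 m, y 6304420 m; P2: x 333001 m, y 6267568 m; P3: x 425307 m, y 6362205 m

Web Mercator: x = R·λ, y = R·ln tan(π/4+φ/2), R = 6378137 m.
P1 (49.1739°, 3.3353°) → (371283.898, 6304420.264) m.
P2 (48.9570°, 2.9914°) → (333001.125, 6267568.341) m.
P3 (49.5121°, 3.8206°) → (425307.247, 6362205.014) m.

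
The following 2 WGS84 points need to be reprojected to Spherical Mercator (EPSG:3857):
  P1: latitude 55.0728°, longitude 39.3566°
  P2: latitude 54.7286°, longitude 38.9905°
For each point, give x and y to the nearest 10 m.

Web Mercator: x = R·λ, y = R·ln tan(π/4+φ/2), R = 6378137 m.
P1 (55.0728°, 39.3566°) → (4381156.671, 7376007.947) m.
P2 (54.7286°, 38.9905°) → (4340402.606, 7309370.076) m.

P1: x 4381160 m, y 7376010 m; P2: x 4340400 m, y 7309370 m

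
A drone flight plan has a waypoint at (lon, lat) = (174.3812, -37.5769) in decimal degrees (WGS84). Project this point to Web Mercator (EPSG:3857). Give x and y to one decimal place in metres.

x 19412026.4 m, y -4519827.2 m

Web Mercator is spherical with R = a = 6378137 m.
x = R·λ = 6378137 × 3.043526094 = 19412026.388 m.
y = R·ln tan(π/4 + φ/2) = 6378137 × -0.708643792 = -4519827.191 m.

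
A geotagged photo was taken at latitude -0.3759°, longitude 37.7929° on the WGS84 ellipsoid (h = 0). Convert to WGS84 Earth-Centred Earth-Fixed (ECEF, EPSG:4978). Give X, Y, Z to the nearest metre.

WGS84: a = 6378137 m, e² = 0.006694380; N(φ) = a/√(1−e²sin²φ) = 6378137.919 m.
X = (N+h)·cosφ·cosλ = 5040093.558 m; Y = (N+h)·cosφ·sinλ = 3908497.058 m; Z = (N(1−e²)+h)·sinφ = -41564.578 m.

X 5040094 m, Y 3908497 m, Z -41565 m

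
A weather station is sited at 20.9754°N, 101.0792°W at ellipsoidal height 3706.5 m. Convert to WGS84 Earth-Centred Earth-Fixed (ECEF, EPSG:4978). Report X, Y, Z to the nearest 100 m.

WGS84: a = 6378137 m, e² = 0.006694380; N(φ) = a/√(1−e²sin²φ) = 6380874.410 m.
X = (N+h)·cosφ·cosλ = -1145596.225 m; Y = (N+h)·cosφ·sinλ = -5850394.044 m; Z = (N(1−e²)+h)·sinφ = 2270178.882 m.

X -1145600 m, Y -5850400 m, Z 2270200 m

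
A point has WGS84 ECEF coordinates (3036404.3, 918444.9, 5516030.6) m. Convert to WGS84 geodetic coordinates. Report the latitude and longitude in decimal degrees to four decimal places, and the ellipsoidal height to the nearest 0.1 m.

lat 60.2628°, lon 16.8294°, h 1119.2 m

λ = atan2(Y, X) = 16.82940077°; p = √(X²+Y²) = 3172269.2 m.
Bowring's method on WGS84 (a = 6378137 m, b = 6356752.314 m) gives φ = 60.26280011°, h = 1119.183 m.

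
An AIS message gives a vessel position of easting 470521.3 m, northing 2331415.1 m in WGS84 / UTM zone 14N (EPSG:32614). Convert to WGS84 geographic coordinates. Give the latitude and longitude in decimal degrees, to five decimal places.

lat 21.08350°, lon -99.28380°

Zone 14N: λ₀ = -99°, k₀ = 0.9996, false easting 500000 m.
Meridian distance M = (N − FN)/k₀ = 2332348.0 m.
Inverse transverse Mercator on WGS84 gives φ = 21.08349981°, λ = -99.28380046°.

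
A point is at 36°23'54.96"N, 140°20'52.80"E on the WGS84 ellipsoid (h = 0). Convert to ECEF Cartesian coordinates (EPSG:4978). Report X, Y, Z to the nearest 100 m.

WGS84: a = 6378137 m, e² = 0.006694380; N(φ) = a/√(1−e²sin²φ) = 6385667.725 m.
X = (N+h)·cosφ·cosλ = -3957368.155 m; Y = (N+h)·cosφ·sinλ = 3279873.806 m; Z = (N(1−e²)+h)·sinφ = 3763883.561 m.

X -3957400 m, Y 3279900 m, Z 3763900 m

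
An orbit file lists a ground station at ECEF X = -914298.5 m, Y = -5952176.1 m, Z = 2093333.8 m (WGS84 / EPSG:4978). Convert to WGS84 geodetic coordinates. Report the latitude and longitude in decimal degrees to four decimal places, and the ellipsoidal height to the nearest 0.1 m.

lat 19.2879°, lon -98.7328°, h -369.1 m

λ = atan2(Y, X) = -98.73280041°; p = √(X²+Y²) = 6021988.2 m.
Bowring's method on WGS84 (a = 6378137 m, b = 6356752.314 m) gives φ = 19.28789972°, h = -369.132 m.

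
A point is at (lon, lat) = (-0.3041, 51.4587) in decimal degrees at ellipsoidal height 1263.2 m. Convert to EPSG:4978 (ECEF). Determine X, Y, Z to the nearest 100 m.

WGS84: a = 6378137 m, e² = 0.006694380; N(φ) = a/√(1−e²sin²φ) = 6391237.897 m.
X = (N+h)·cosφ·cosλ = 3982974.503 m; Y = (N+h)·cosφ·sinλ = -21140.020 m; Z = (N(1−e²)+h)·sinφ = 4966488.772 m.

X 3983000 m, Y -21100 m, Z 4966500 m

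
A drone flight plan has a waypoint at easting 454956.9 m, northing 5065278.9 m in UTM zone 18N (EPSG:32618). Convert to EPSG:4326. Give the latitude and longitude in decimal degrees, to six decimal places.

Zone 18N: λ₀ = -75°, k₀ = 0.9996, false easting 500000 m.
Meridian distance M = (N − FN)/k₀ = 5067305.8 m.
Inverse transverse Mercator on WGS84 gives φ = 45.73959977°, λ = -75.57899949°.

lat 45.739600°, lon -75.578999°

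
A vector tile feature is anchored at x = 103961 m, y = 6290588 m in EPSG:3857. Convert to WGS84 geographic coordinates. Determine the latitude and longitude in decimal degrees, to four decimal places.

R = 6378137 m. λ = x/R = 0.93389755°.
φ = 2·arctan(exp(y/R)) − 90° = 2·arctan(2.68122) − 90° = 49.09259819°.

lat 49.0926°, lon 0.9339°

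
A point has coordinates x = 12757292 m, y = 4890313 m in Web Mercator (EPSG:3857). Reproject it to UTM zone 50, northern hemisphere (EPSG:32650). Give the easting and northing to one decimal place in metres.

E 295687.9 m, N 4449108.7 m

Web Mercator inverse (R = 6378137 m) → φ = 40.16750095°, λ = 114.60070388°.
UTM 50N forward: E = 295687.949 m, N = 4449108.652 m.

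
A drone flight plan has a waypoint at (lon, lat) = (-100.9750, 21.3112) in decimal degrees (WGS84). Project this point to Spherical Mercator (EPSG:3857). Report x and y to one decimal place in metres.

x -11240485.6 m, y 2429024.8 m

Web Mercator is spherical with R = a = 6378137 m.
x = R·λ = 6378137 × -1.762346212 = -11240485.583 m.
y = R·ln tan(π/4 + φ/2) = 6378137 × 0.380836094 = 2429024.783 m.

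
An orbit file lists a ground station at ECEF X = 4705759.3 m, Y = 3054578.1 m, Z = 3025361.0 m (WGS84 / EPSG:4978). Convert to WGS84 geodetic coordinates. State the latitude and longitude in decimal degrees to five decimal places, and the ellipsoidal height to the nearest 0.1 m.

lat 28.49720°, lon 32.98820°, h 664.3 m

λ = atan2(Y, X) = 32.98819964°; p = √(X²+Y²) = 5610224.4 m.
Bowring's method on WGS84 (a = 6378137 m, b = 6356752.314 m) gives φ = 28.49719950°, h = 664.298 m.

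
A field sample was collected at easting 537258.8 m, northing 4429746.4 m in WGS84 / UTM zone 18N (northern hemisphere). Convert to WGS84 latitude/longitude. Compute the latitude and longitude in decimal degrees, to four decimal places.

lat 40.0171°, lon -74.5634°

Zone 18N: λ₀ = -75°, k₀ = 0.9996, false easting 500000 m.
Meridian distance M = (N − FN)/k₀ = 4431519.0 m.
Inverse transverse Mercator on WGS84 gives φ = 40.01709967°, λ = -74.56340012°.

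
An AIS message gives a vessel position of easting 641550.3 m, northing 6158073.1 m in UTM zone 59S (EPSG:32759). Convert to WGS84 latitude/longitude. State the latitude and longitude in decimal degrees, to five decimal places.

lat -34.70960°, lon 172.54570°

Zone 59S: λ₀ = 171°, k₀ = 0.9996, false easting 500000 m, false northing 10000000 m.
Meridian distance M = (N − FN)/k₀ = -3843464.3 m.
Inverse transverse Mercator on WGS84 gives φ = -34.70959957°, λ = 172.54570031°.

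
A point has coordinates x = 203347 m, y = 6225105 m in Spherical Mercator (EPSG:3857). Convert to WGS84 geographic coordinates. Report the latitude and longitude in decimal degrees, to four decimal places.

R = 6378137 m. λ = x/R = 1.82669718°.
φ = 2·arctan(exp(y/R)) − 90° = 2·arctan(2.65384) − 90° = 48.70589813°.

lat 48.7059°, lon 1.8267°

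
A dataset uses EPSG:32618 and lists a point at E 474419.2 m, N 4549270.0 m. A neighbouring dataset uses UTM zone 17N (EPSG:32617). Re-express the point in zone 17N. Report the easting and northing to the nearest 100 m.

UTM 18N → geographic: φ = 41.09429966°, λ = -75.30460003°.
UTM 17N (λ₀ = -81°) forward: E = 978416.264 m, N = 4564882.407 m.

E 978400 m, N 4564900 m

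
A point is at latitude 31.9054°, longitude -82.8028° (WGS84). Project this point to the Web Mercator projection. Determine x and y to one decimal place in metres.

x -9217565.5 m, y 3750899.3 m

Web Mercator is spherical with R = a = 6378137 m.
x = R·λ = 6378137 × -1.445181490 = -9217565.532 m.
y = R·ln tan(π/4 + φ/2) = 6378137 × 0.588086976 = 3750899.303 m.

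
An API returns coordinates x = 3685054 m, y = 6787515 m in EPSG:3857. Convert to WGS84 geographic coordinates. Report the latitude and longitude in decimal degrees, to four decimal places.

lat 51.9302°, lon 33.1034°

R = 6378137 m. λ = x/R = 33.10340331°.
φ = 2·arctan(exp(y/R)) − 90° = 2·arctan(2.89847) − 90° = 51.93020252°.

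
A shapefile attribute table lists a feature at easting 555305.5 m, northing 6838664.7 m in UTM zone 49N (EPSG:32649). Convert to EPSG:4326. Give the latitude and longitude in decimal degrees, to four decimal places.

Zone 49N: λ₀ = 111°, k₀ = 0.9996, false easting 500000 m.
Meridian distance M = (N − FN)/k₀ = 6841401.3 m.
Inverse transverse Mercator on WGS84 gives φ = 61.67719995°, λ = 112.04490002°.

lat 61.6772°, lon 112.0449°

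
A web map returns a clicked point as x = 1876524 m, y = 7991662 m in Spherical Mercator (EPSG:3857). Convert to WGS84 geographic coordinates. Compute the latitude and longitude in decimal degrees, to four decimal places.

lat 58.1157°, lon 16.8571°

R = 6378137 m. λ = x/R = 16.85710190°.
φ = 2·arctan(exp(y/R)) − 90° = 2·arctan(3.50075) − 90° = 58.11570064°.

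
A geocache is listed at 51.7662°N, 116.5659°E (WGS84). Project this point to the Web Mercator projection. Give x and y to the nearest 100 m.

x 12976100 m, y 6758000 m

Web Mercator is spherical with R = a = 6378137 m.
x = R·λ = 6378137 × 2.034458751 = 12976056.632 m.
y = R·ln tan(π/4 + φ/2) = 6378137 × 1.059550981 = 6757961.313 m.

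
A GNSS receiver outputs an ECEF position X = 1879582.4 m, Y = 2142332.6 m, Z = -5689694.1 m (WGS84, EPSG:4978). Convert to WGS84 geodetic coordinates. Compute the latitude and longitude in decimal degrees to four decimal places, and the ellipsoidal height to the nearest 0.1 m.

λ = atan2(Y, X) = 48.73780025°; p = √(X²+Y²) = 2849985.8 m.
Bowring's method on WGS84 (a = 6378137 m, b = 6356752.314 m) gives φ = -63.54730052°, h = 2546.782 m.

lat -63.5473°, lon 48.7378°, h 2546.8 m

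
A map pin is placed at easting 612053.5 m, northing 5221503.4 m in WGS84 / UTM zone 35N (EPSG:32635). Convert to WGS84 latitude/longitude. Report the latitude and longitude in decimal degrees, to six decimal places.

lat 47.137500°, lon 28.477699°

Zone 35N: λ₀ = 27°, k₀ = 0.9996, false easting 500000 m.
Meridian distance M = (N − FN)/k₀ = 5223592.8 m.
Inverse transverse Mercator on WGS84 gives φ = 47.13749972°, λ = 28.47769937°.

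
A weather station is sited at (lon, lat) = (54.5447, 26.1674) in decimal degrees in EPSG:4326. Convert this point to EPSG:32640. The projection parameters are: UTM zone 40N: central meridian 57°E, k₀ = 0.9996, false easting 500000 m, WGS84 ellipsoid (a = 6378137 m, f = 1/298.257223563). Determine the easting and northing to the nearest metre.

E 254582 m, N 2896542 m

Zone 40 central meridian λ₀ = 6×40 − 183 = 57°; Δλ = -2.4553°.
Transverse Mercator on WGS84 with k₀ = 0.9996 gives E = 254582.384 m, N = 2896542.434 m.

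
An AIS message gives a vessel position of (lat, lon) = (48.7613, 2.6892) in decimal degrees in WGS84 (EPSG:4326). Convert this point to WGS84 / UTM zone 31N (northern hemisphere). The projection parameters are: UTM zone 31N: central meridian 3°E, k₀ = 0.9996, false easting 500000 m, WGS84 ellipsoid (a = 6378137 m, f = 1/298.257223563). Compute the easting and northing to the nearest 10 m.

Zone 31 central meridian λ₀ = 6×31 − 183 = 3°; Δλ = -0.3108°.
Transverse Mercator on WGS84 with k₀ = 0.9996 gives E = 477158.885 m, N = 5400967.772 m.

E 477160 m, N 5400970 m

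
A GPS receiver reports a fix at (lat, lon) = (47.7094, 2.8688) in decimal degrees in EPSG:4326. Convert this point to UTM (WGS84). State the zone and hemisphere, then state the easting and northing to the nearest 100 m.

Zone 31N: E 490200 m, N 5284000 m

Longitude 2.8688° lies in the 6° band [0°, 6°), giving zone 31; latitude is north of the equator, so 31N.
Zone 31 central meridian λ₀ = 6×31 − 183 = 3°; Δλ = -0.1312°.
Transverse Mercator on WGS84 with k₀ = 0.9996 gives E = 490158.234 m, N = 5284010.398 m.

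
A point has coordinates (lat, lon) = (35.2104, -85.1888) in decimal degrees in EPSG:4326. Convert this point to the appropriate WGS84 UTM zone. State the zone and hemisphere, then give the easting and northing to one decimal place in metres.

Zone 16N: E 664860.1 m, N 3897878.7 m

Longitude -85.1888° lies in the 6° band [-90°, -84°), giving zone 16; latitude is north of the equator, so 16N.
Zone 16 central meridian λ₀ = 6×16 − 183 = -87°; Δλ = +1.8112°.
Transverse Mercator on WGS84 with k₀ = 0.9996 gives E = 664860.106 m, N = 3897878.738 m.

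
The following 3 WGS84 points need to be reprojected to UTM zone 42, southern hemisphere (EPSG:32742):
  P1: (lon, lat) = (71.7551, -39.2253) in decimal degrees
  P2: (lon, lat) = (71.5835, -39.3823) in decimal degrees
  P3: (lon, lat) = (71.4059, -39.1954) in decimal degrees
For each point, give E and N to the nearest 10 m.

P1: E 737830 m, N 5654600 m; P2: E 722520 m, N 5637610 m; P3: E 707770 m, N 5658780 m

UTM zone 42S: λ₀ = 69°, k₀ = 0.9996.
P1 (-39.2253°, 71.7551°) → (737829.051, 5654603.658) m.
P2 (-39.3823°, 71.5835°) → (722515.809, 5637613.542) m.
P3 (-39.1954°, 71.4059°) → (707769.297, 5658781.634) m.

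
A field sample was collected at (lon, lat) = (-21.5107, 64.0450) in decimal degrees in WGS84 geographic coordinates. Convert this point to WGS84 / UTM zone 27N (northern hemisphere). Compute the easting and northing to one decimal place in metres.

Zone 27 central meridian λ₀ = 6×27 − 183 = -21°; Δλ = -0.5107°.
Transverse Mercator on WGS84 with k₀ = 0.9996 gives E = 475060.939 m, N = 7102128.589 m.

E 475060.9 m, N 7102128.6 m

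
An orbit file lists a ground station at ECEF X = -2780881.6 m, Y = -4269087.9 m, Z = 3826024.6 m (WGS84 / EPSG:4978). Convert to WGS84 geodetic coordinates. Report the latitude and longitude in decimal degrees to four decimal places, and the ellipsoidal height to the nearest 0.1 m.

lat 37.0895°, lon -123.0802°, h 1166.7 m

λ = atan2(Y, X) = -123.08019973°; p = √(X²+Y²) = 5094940.0 m.
Bowring's method on WGS84 (a = 6378137 m, b = 6356752.314 m) gives φ = 37.08950002°, h = 1166.719 m.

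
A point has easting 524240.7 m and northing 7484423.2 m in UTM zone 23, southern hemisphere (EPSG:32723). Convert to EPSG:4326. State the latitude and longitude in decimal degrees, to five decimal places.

Zone 23S: λ₀ = -45°, k₀ = 0.9996, false easting 500000 m, false northing 10000000 m.
Meridian distance M = (N − FN)/k₀ = -2516583.4 m.
Inverse transverse Mercator on WGS84 gives φ = -22.74740024°, λ = -44.76390024°.

lat -22.74740°, lon -44.76390°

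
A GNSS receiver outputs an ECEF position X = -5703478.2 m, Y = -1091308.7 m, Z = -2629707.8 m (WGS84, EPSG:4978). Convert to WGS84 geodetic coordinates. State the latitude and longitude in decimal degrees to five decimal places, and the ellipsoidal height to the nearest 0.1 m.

λ = atan2(Y, X) = -169.16789966°; p = √(X²+Y²) = 5806945.7 m.
Bowring's method on WGS84 (a = 6378137 m, b = 6356752.314 m) gives φ = -24.50859964°, h = 153.234 m.

lat -24.50860°, lon -169.16790°, h 153.2 m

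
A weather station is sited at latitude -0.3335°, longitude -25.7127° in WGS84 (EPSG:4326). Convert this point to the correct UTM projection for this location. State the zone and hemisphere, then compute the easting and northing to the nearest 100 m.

Longitude -25.7127° lies in the 6° band [-30°, -24°), giving zone 26; latitude is south of the equator, so 26S.
Zone 26 central meridian λ₀ = 6×26 − 183 = -27°; Δλ = +1.2873°.
Transverse Mercator on WGS84 with k₀ = 0.9996 gives E = 643253.983 m, N = 9963128.857 m.

Zone 26S: E 643300 m, N 9963100 m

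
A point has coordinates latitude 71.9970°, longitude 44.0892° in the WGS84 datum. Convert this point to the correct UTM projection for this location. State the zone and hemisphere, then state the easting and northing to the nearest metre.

Longitude 44.0892° lies in the 6° band [42°, 48°), giving zone 38; latitude is north of the equator, so 38N.
Zone 38 central meridian λ₀ = 6×38 − 183 = 45°; Δλ = -0.9108°.
Transverse Mercator on WGS84 with k₀ = 0.9996 gives E = 468582.123 m, N = 7988835.375 m.

Zone 38N: E 468582 m, N 7988835 m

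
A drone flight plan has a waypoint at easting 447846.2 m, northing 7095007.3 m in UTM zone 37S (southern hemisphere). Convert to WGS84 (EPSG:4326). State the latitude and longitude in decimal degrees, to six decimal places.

Zone 37S: λ₀ = 39°, k₀ = 0.9996, false easting 500000 m, false northing 10000000 m.
Meridian distance M = (N − FN)/k₀ = -2906155.2 m.
Inverse transverse Mercator on WGS84 gives φ = -26.26370026°, λ = 38.47769957°.

lat -26.263700°, lon 38.477700°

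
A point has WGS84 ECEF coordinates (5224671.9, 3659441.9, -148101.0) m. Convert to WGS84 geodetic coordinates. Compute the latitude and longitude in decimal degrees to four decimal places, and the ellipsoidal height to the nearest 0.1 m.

λ = atan2(Y, X) = 35.00799982°; p = √(X²+Y²) = 6378770.4 m.
Bowring's method on WGS84 (a = 6378137 m, b = 6356752.314 m) gives φ = -1.33900008°, h = 2364.011 m.

lat -1.3390°, lon 35.0080°, h 2364.0 m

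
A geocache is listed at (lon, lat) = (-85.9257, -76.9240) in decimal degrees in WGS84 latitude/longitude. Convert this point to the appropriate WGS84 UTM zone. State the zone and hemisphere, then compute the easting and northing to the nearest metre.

Zone 16S: E 527131 m, N 1461460 m

Longitude -85.9257° lies in the 6° band [-90°, -84°), giving zone 16; latitude is south of the equator, so 16S.
Zone 16 central meridian λ₀ = 6×16 − 183 = -87°; Δλ = +1.0743°.
Transverse Mercator on WGS84 with k₀ = 0.9996 gives E = 527130.612 m, N = 1461460.056 m.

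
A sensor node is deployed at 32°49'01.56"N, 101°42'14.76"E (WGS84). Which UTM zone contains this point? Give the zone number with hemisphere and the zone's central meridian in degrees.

Zone 47N, central meridian 99°

UTM zone = ⌊(λ + 180)/6⌋ + 1; 101.7041° ∈ [96°, 102°) → zone 47.
Hemisphere: N (φ ≥ 0).
Central meridian λ₀ = 6×47 − 183 = 99°.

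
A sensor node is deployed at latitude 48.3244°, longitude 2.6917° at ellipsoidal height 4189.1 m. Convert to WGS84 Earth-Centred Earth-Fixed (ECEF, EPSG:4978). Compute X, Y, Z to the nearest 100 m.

WGS84: a = 6378137 m, e² = 0.006694380; N(φ) = a/√(1−e²sin²φ) = 6390080.802 m.
X = (N+h)·cosφ·cosλ = 4246938.033 m; Y = (N+h)·cosφ·sinλ = 199663.928 m; Z = (N(1−e²)+h)·sinφ = 4744065.563 m.

X 4246900 m, Y 199700 m, Z 4744100 m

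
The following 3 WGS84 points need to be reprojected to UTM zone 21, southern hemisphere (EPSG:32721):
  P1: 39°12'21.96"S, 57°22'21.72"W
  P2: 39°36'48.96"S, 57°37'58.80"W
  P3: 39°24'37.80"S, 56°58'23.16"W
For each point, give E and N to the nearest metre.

UTM zone 21S: λ₀ = -57°, k₀ = 0.9996.
P1 (-39.2061°, -57.3727°) → (467821.043, 5660285.716) m.
P2 (-39.6136°, -57.6330°) → (445663.779, 5614936.586) m.
P3 (-39.4105°, -56.9731°) → (502315.799, 5637667.837) m.

P1: E 467821 m, N 5660286 m; P2: E 445664 m, N 5614937 m; P3: E 502316 m, N 5637668 m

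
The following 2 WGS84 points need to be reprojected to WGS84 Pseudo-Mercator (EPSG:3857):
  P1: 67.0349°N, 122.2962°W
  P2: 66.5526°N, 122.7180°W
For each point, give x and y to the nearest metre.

P1: x -13613951 m, y 10166009 m; P2: x -13660905 m, y 10029751 m

Web Mercator: x = R·λ, y = R·ln tan(π/4+φ/2), R = 6378137 m.
P1 (67.0349°, -122.2962°) → (-13613950.710, 10166008.891) m.
P2 (66.5526°, -122.7180°) → (-13660905.271, 10029751.206) m.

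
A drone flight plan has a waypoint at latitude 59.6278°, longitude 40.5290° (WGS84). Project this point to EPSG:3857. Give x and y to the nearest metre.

Web Mercator is spherical with R = a = 6378137 m.
x = R·λ = 6378137 × 0.707364493 = 4511667.642 m.
y = R·ln tan(π/4 + φ/2) = 6378137 × 1.304038124 = 8317333.807 m.

x 4511668 m, y 8317334 m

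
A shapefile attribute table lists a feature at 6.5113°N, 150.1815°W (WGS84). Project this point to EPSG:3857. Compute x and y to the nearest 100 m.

x -16718100 m, y 726400 m

Web Mercator is spherical with R = a = 6378137 m.
x = R·λ = 6378137 × -2.621161651 = -16718128.107 m.
y = R·ln tan(π/4 + φ/2) = 6378137 × 0.113889032 = 726399.848 m.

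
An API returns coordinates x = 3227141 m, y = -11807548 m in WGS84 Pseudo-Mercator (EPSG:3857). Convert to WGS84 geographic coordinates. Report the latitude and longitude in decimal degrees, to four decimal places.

R = 6378137 m. λ = x/R = 28.98990084°.
φ = 2·arctan(exp(y/R)) − 90° = 2·arctan(0.15704) − 90° = -72.15029969°.

lat -72.1503°, lon 28.9899°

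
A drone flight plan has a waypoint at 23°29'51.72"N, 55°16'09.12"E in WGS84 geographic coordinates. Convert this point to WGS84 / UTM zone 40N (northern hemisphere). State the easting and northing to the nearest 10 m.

Zone 40 central meridian λ₀ = 6×40 − 183 = 57°; Δλ = -1.7308°.
Transverse Mercator on WGS84 with k₀ = 0.9996 gives E = 323263.483 m, N = 2599681.309 m.

E 323260 m, N 2599680 m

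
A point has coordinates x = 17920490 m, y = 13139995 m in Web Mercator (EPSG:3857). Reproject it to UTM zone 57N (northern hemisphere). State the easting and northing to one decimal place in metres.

Web Mercator inverse (R = 6378137 m) → φ = 75.47550038°, λ = 160.98250066°.
UTM 57N forward: E = 555490.499 m, N = 8377590.708 m.

E 555490.5 m, N 8377590.7 m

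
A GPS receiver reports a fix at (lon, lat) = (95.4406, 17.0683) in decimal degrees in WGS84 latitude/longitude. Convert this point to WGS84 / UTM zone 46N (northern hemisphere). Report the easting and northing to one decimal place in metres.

Zone 46 central meridian λ₀ = 6×46 − 183 = 93°; Δλ = +2.4406°.
Transverse Mercator on WGS84 with k₀ = 0.9996 gives E = 759756.545 m, N = 1888735.263 m.

E 759756.5 m, N 1888735.3 m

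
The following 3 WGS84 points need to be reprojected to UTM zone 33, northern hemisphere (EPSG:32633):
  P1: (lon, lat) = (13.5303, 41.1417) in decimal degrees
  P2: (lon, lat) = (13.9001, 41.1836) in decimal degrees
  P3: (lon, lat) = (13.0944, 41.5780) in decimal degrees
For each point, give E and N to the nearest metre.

P1: E 376659 m, N 4555528 m; P2: E 407753 m, N 4559722 m; P3: E 341141 m, N 4604677 m

UTM zone 33N: λ₀ = 15°, k₀ = 0.9996.
P1 (41.1417°, 13.5303°) → (376659.230, 4555528.201) m.
P2 (41.1836°, 13.9001°) → (407753.127, 4559721.798) m.
P3 (41.5780°, 13.0944°) → (341140.784, 4604677.288) m.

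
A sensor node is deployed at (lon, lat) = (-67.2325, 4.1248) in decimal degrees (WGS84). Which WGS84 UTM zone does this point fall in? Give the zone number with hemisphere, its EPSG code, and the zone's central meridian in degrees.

Zone 19N (EPSG:32619), central meridian -69°

UTM zone = ⌊(λ + 180)/6⌋ + 1; -67.2325° ∈ [-72°, -66°) → zone 19.
Hemisphere: N (φ ≥ 0).
Central meridian λ₀ = 6×19 − 183 = -69°.
EPSG code: 32619.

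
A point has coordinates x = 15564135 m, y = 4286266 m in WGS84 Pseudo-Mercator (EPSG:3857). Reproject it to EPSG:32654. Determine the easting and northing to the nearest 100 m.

E 393100 m, N 3973000 m

Web Mercator inverse (R = 6378137 m) → φ = 35.89560302°, λ = 139.81500355°.
UTM 54N forward: E = 393056.097 m, N = 3973017.864 m.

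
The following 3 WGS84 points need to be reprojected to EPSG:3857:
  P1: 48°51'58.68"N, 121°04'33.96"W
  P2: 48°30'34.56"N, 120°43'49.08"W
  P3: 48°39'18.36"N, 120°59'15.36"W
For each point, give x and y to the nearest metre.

Web Mercator: x = R·λ, y = R·ln tan(π/4+φ/2), R = 6378137 m.
P1 (48.8663°, -121.0761°) → (-13478129.799, 6252205.676) m.
P2 (48.5096°, -120.7303°) → (-13439635.519, 6192056.752) m.
P3 (48.6551°, -120.9876°) → (-13468278.024, 6216540.427) m.

P1: x -13478130 m, y 6252206 m; P2: x -13439636 m, y 6192057 m; P3: x -13468278 m, y 6216540 m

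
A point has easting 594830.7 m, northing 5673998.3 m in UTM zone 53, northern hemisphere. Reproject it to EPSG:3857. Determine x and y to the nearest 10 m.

x 15179260 m, y 6658440 m

Unproject from UTM 53N (λ₀ = 135°) → φ = 51.20950031°, λ = 136.35759991°.
Web Mercator (R = 6378137 m): x = 15179258.587 m, y = 6658435.903 m.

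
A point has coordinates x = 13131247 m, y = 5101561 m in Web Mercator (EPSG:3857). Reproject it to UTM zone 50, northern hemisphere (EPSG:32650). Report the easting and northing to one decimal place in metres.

Web Mercator inverse (R = 6378137 m) → φ = 41.60209963°, λ = 117.95999880°.
UTM 50N forward: E = 579998.637 m, N = 4606044.338 m.

E 579998.6 m, N 4606044.3 m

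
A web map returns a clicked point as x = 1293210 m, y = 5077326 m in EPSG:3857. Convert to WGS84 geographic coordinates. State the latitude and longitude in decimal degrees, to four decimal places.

R = 6378137 m. λ = x/R = 11.61710309°.
φ = 2·arctan(exp(y/R)) − 90° = 2·arctan(2.21677) − 90° = 41.43909896°.

lat 41.4391°, lon 11.6171°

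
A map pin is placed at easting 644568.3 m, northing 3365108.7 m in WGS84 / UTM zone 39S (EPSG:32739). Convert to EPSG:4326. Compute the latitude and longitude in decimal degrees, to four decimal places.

Zone 39S: λ₀ = 51°, k₀ = 0.9996, false easting 500000 m, false northing 10000000 m.
Meridian distance M = (N − FN)/k₀ = -6637546.3 m.
Inverse transverse Mercator on WGS84 gives φ = -59.82639985°, λ = 53.57880070°.

lat -59.8264°, lon 53.5788°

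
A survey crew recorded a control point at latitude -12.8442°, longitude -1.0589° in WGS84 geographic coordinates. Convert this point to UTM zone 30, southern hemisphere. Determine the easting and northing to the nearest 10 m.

Zone 30 central meridian λ₀ = 6×30 − 183 = -3°; Δλ = +1.9411°.
Transverse Mercator on WGS84 with k₀ = 0.9996 gives E = 710662.622 m, N = 8579300.012 m.

E 710660 m, N 8579300 m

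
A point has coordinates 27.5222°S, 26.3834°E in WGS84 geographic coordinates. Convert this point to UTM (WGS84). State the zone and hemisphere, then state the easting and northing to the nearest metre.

Longitude 26.3834° lies in the 6° band [24°, 30°), giving zone 35; latitude is south of the equator, so 35S.
Zone 35 central meridian λ₀ = 6×35 − 183 = 27°; Δλ = -0.6166°.
Transverse Mercator on WGS84 with k₀ = 0.9996 gives E = 439108.353 m, N = 6955572.742 m.

Zone 35S: E 439108 m, N 6955573 m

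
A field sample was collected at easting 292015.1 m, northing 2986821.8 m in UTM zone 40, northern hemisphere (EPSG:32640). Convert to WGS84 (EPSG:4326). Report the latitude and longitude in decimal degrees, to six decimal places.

Zone 40N: λ₀ = 57°, k₀ = 0.9996, false easting 500000 m.
Meridian distance M = (N − FN)/k₀ = 2988017.0 m.
Inverse transverse Mercator on WGS84 gives φ = 26.98790018°, λ = 54.90420014°.

lat 26.987900°, lon 54.904200°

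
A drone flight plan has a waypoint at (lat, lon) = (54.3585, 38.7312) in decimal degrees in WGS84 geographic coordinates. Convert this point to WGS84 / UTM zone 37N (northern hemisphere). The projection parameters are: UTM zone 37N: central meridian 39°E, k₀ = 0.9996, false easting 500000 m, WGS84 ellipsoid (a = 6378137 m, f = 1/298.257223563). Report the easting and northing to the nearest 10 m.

E 482530 m, N 6023440 m

Zone 37 central meridian λ₀ = 6×37 − 183 = 39°; Δλ = -0.2688°.
Transverse Mercator on WGS84 with k₀ = 0.9996 gives E = 482532.040 m, N = 6023443.039 m.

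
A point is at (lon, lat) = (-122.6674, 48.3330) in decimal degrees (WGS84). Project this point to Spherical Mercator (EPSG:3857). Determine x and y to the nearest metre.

Web Mercator is spherical with R = a = 6378137 m.
x = R·λ = 6378137 × -2.140950015 = -13655272.505 m.
y = R·ln tan(π/4 + φ/2) = 6378137 × 0.966180885 = 6162434.054 m.

x -13655273 m, y 6162434 m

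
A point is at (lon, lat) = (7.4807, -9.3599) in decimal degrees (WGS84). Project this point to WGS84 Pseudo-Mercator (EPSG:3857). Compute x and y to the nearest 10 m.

x 832750 m, y -1046600 m

Web Mercator is spherical with R = a = 6378137 m.
x = R·λ = 6378137 × 0.130562845 = 832747.715 m.
y = R·ln tan(π/4 + φ/2) = 6378137 × -0.164092557 = -1046604.807 m.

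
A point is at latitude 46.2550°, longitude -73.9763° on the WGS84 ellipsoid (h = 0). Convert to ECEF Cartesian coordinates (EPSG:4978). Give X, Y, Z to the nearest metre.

X 1219491 m, Y -4246242 m, Z 4584892 m

WGS84: a = 6378137 m, e² = 0.006694380; N(φ) = a/√(1−e²sin²φ) = 6389308.172 m.
X = (N+h)·cosφ·cosλ = 1219491.287 m; Y = (N+h)·cosφ·sinλ = -4246241.702 m; Z = (N(1−e²)+h)·sinφ = 4584891.654 m.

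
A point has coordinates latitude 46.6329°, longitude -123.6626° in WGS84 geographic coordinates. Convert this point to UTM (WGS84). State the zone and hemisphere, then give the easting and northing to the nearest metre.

Longitude -123.6626° lies in the 6° band [-126°, -120°), giving zone 10; latitude is north of the equator, so 10N.
Zone 10 central meridian λ₀ = 6×10 − 183 = -123°; Δλ = -0.6626°.
Transverse Mercator on WGS84 with k₀ = 0.9996 gives E = 449281.530 m, N = 5164584.134 m.

Zone 10N: E 449282 m, N 5164584 m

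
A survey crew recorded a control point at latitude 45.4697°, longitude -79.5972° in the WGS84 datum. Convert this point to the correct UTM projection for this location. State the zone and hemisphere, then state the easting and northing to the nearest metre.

Zone 17N: E 609655 m, N 5036087 m

Longitude -79.5972° lies in the 6° band [-84°, -78°), giving zone 17; latitude is north of the equator, so 17N.
Zone 17 central meridian λ₀ = 6×17 − 183 = -81°; Δλ = +1.4028°.
Transverse Mercator on WGS84 with k₀ = 0.9996 gives E = 609654.882 m, N = 5036087.313 m.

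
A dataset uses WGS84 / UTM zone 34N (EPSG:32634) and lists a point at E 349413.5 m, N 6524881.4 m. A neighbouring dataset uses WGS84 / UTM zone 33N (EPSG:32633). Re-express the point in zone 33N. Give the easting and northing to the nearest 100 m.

E 695700 m, N 6526900 m

UTM 34N → geographic: φ = 58.83739958°, λ = 18.39080059°.
UTM 33N (λ₀ = 15°) forward: E = 695673.925 m, N = 6526903.386 m.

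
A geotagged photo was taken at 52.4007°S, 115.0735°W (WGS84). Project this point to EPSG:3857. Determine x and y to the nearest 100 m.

x -12809900 m, y -6872900 m

Web Mercator is spherical with R = a = 6378137 m.
x = R·λ = 6378137 × -2.008411457 = -12809923.424 m.
y = R·ln tan(π/4 + φ/2) = 6378137 × -1.077572333 = -6872903.968 m.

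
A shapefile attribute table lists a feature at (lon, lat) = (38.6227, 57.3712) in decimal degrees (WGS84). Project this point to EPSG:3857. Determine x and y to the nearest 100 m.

x 4299500 m, y 7836400 m

Web Mercator is spherical with R = a = 6378137 m.
x = R·λ = 6378137 × 0.674093281 = 4299459.297 m.
y = R·ln tan(π/4 + φ/2) = 6378137 × 1.228629967 = 7836370.254 m.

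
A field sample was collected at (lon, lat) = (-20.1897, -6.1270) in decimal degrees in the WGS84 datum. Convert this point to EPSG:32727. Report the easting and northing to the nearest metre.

E 589657 m, N 9322689 m

Zone 27 central meridian λ₀ = 6×27 − 183 = -21°; Δλ = +0.8103°.
Transverse Mercator on WGS84 with k₀ = 0.9996 gives E = 589657.411 m, N = 9322688.873 m.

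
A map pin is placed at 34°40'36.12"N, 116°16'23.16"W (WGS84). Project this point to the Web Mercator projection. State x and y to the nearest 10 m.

Web Mercator is spherical with R = a = 6378137 m.
x = R·λ = 6378137 × -2.029348427 = -12943462.285 m.
y = R·ln tan(π/4 + φ/2) = 6378137 × 0.645961713 = 4120032.300 m.

x -12943460 m, y 4120030 m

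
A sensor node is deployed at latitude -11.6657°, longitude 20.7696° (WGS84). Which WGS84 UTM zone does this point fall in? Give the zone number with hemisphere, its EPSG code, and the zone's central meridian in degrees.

UTM zone = ⌊(λ + 180)/6⌋ + 1; 20.7696° ∈ [18°, 24°) → zone 34.
Hemisphere: S (φ < 0).
Central meridian λ₀ = 6×34 − 183 = 21°.
EPSG code: 32734.

Zone 34S (EPSG:32734), central meridian 21°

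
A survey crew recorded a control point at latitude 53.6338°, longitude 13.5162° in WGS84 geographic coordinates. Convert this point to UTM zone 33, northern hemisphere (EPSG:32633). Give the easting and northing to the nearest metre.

E 401889 m, N 5943802 m

Zone 33 central meridian λ₀ = 6×33 − 183 = 15°; Δλ = -1.4838°.
Transverse Mercator on WGS84 with k₀ = 0.9996 gives E = 401889.219 m, N = 5943802.401 m.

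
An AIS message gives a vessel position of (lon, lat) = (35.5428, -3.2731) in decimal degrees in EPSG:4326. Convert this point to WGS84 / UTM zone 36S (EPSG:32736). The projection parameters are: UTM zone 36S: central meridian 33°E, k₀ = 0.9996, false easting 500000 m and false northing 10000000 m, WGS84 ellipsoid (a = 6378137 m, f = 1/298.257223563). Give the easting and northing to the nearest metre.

E 782584 m, N 9637862 m

Zone 36 central meridian λ₀ = 6×36 − 183 = 33°; Δλ = +2.5428°.
Transverse Mercator on WGS84 with k₀ = 0.9996 gives E = 782584.286 m, N = 9637861.957 m.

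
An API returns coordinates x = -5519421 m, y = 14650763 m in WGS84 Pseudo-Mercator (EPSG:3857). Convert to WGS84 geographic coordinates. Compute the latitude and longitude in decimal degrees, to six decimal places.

lat 78.515599°, lon -49.581802°

R = 6378137 m. λ = x/R = -49.58180244°.
φ = 2·arctan(exp(y/R)) − 90° = 2·arctan(9.94459) − 90° = 78.51559926°.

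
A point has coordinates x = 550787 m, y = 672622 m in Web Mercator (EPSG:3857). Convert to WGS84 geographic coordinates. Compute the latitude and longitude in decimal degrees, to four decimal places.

lat 6.0311°, lon 4.9478°

R = 6378137 m. λ = x/R = 4.94780380°.
φ = 2·arctan(exp(y/R)) − 90° = 2·arctan(1.11122) − 90° = 6.03109765°.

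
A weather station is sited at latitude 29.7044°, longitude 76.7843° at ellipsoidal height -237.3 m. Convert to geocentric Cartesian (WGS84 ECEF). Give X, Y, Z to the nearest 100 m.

WGS84: a = 6378137 m, e² = 0.006694380; N(φ) = a/√(1−e²sin²φ) = 6383385.580 m.
X = (N+h)·cosφ·cosλ = 1267538.689 m; Y = (N+h)·cosφ·sinλ = 5397525.651 m; Z = (N(1−e²)+h)·sinφ = 3141836.742 m.

X 1267500 m, Y 5397500 m, Z 3141800 m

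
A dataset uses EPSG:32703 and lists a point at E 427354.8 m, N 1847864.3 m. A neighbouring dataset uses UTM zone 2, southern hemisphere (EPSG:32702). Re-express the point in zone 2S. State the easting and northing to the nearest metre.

UTM 3S → geographic: φ = -73.45060035°, λ = -167.28539986°.
UTM 2S (λ₀ = -171°) forward: E = 618031.608 m, N = 1845584.214 m.

E 618032 m, N 1845584 m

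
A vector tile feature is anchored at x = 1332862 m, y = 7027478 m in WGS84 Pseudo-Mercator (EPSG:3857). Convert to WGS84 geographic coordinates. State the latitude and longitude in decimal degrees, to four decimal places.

R = 6378137 m. λ = x/R = 11.97330306°.
φ = 2·arctan(exp(y/R)) − 90° = 2·arctan(3.00960) − 90° = 53.23979893°.

lat 53.2398°, lon 11.9733°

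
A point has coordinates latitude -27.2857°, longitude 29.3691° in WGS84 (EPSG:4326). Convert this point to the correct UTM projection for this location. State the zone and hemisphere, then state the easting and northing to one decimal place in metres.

Longitude 29.3691° lies in the 6° band [24°, 30°), giving zone 35; latitude is south of the equator, so 35S.
Zone 35 central meridian λ₀ = 6×35 − 183 = 27°; Δλ = +2.3691°.
Transverse Mercator on WGS84 with k₀ = 0.9996 gives E = 734492.781 m, N = 6979696.939 m.

Zone 35S: E 734492.8 m, N 6979696.9 m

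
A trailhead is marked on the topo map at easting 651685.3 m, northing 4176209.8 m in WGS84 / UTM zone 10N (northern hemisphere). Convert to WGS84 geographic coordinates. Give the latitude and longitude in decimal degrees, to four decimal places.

lat 37.7206°, lon -121.2789°

Zone 10N: λ₀ = -123°, k₀ = 0.9996, false easting 500000 m.
Meridian distance M = (N − FN)/k₀ = 4177881.0 m.
Inverse transverse Mercator on WGS84 gives φ = 37.72059972°, λ = -121.27889973°.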